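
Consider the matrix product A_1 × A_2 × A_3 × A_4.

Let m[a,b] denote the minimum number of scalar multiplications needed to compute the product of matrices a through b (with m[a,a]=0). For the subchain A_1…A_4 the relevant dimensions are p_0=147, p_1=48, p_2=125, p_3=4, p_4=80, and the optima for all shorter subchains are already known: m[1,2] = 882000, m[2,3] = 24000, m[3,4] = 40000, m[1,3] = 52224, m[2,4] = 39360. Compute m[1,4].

m[1,4] = min over k∈[1,3] of m[1,k]+m[k+1,4]+p_{0}·p_k·p_{4}.
k=1: 0 + 39360 + 147·48·80 = 603840; k=2: 882000 + 40000 + 147·125·80 = 2392000; k=3: 52224 + 0 + 147·4·80 = 99264.
Minimum: 99264 at k=3.

99264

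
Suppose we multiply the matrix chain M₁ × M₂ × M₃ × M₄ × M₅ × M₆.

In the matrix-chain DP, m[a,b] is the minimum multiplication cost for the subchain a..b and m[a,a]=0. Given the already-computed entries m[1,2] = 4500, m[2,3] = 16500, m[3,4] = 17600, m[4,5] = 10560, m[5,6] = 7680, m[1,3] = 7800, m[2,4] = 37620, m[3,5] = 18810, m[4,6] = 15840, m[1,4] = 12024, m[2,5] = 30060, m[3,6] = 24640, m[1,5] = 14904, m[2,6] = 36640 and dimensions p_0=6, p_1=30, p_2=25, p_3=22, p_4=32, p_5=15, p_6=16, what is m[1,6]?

16344

m[1,6] = min over k∈[1,5] of m[1,k]+m[k+1,6]+p_{0}·p_k·p_{6}.
k=1: 0 + 36640 + 6·30·16 = 39520; k=2: 4500 + 24640 + 6·25·16 = 31540; k=3: 7800 + 15840 + 6·22·16 = 25752; k=4: 12024 + 7680 + 6·32·16 = 22776; k=5: 14904 + 0 + 6·15·16 = 16344.
Minimum: 16344 at k=5.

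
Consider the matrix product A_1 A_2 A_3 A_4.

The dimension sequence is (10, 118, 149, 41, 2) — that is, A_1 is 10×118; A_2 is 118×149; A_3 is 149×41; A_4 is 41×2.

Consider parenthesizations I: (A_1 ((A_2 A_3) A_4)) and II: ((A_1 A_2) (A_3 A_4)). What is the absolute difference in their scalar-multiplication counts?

541880

Order I = (A_1 ((A_2 A_3) A_4)): (A_2 A_3): 118×149 by 149×41 → 118×41, cost 118·149·41 = 720862; ((A_2 A_3) A_4): 118×41 by 41×2 → 118×2, cost 118·41·2 = 9676; cumulative 730538; (A_1 ((A_2 A_3) A_4)): 10×118 by 118×2 → 10×2, cost 10·118·2 = 2360; cumulative 732898. Total 732898.
Order II = ((A_1 A_2) (A_3 A_4)): (A_1 A_2): 10×118 by 118×149 → 10×149, cost 10·118·149 = 175820; (A_3 A_4): 149×41 by 41×2 → 149×2, cost 149·41·2 = 12218; ((A_1 A_2) (A_3 A_4)): 10×149 by 149×2 → 10×2, cost 10·149·2 = 2980; cumulative 191018. Total 191018.
Difference: |732898 − 191018| = 541880.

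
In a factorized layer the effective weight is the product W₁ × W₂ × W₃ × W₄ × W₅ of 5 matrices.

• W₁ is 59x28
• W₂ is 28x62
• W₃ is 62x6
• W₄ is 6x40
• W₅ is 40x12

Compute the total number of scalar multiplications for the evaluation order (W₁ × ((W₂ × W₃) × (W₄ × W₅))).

(W₂ × W₃): 28×62 by 62×6 → 28×6, cost 28·62·6 = 10416
(W₄ × W₅): 6×40 by 40×12 → 6×12, cost 6·40·12 = 2880
((W₂ × W₃) × (W₄ × W₅)): 28×6 by 6×12 → 28×12, cost 28·6·12 = 2016; cumulative 15312
(W₁ × ((W₂ × W₃) × (W₄ × W₅))): 59×28 by 28×12 → 59×12, cost 59·28·12 = 19824; cumulative 35136
Total: 35136 scalar multiplications.

35136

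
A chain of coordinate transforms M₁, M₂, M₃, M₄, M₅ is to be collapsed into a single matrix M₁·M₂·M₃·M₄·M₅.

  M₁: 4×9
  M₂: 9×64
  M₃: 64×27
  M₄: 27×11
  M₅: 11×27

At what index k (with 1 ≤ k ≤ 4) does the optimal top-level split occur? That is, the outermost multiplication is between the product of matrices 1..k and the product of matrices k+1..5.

4

Adjacent pairs: M₁M₂ = 4·9·64 = 2304; M₂M₃ = 9·64·27 = 15552; M₃M₄ = 64·27·11 = 19008; M₄M₅ = 27·11·27 = 8019.
Length 3: M₁..M₃: k=1: 0+15552+4·9·27=16524; k=2: 2304+0+4·64·27=9216 → min 9216 | M₂..M₄: k=2: 0+19008+9·64·11=25344; k=3: 15552+0+9·27·11=18225 → min 18225 | M₃..M₅: k=3: 0+8019+64·27·27=54675; k=4: 19008+0+64·11·27=38016 → min 38016.
Length 4: M₁..M₄: k=1: 0+18225+4·9·11=18621; k=2: 2304+19008+4·64·11=24128; k=3: 9216+0+4·27·11=10404 → min 10404 | M₂..M₅: k=2: 0+38016+9·64·27=53568; k=3: 15552+8019+9·27·27=30132; k=4: 18225+0+9·11·27=20898 → min 20898.
Top-level splits: k=1: (M₁..M₁)·(M₂..M₅) → 0+20898+4·9·27 = 21870; k=2: (M₁..M₂)·(M₃..M₅) → 2304+38016+4·64·27 = 47232; k=3: (M₁..M₃)·(M₄..M₅) → 9216+8019+4·27·27 = 20151; k=4: (M₁..M₄)·(M₅..M₅) → 10404+0+4·11·27 = 11592.
Best split is after M₄, i.e. k = 4.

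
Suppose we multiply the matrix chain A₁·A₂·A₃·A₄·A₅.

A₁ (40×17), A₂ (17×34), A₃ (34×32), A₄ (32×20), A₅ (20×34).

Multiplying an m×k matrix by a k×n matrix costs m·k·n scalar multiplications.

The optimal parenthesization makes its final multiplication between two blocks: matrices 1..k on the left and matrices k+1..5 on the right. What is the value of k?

1

Adjacent pairs: A₁A₂ = 40·17·34 = 23120; A₂A₃ = 17·34·32 = 18496; A₃A₄ = 34·32·20 = 21760; A₄A₅ = 32·20·34 = 21760.
Length 3: A₁..A₃: k=1: 0+18496+40·17·32=40256; k=2: 23120+0+40·34·32=66640 → min 40256 | A₂..A₄: k=2: 0+21760+17·34·20=33320; k=3: 18496+0+17·32·20=29376 → min 29376 | A₃..A₅: k=3: 0+21760+34·32·34=58752; k=4: 21760+0+34·20·34=44880 → min 44880.
Length 4: A₁..A₄: k=1: 0+29376+40·17·20=42976; k=2: 23120+21760+40·34·20=72080; k=3: 40256+0+40·32·20=65856 → min 42976 | A₂..A₅: k=2: 0+44880+17·34·34=64532; k=3: 18496+21760+17·32·34=58752; k=4: 29376+0+17·20·34=40936 → min 40936.
Top-level splits: k=1: (A₁..A₁)·(A₂..A₅) → 0+40936+40·17·34 = 64056; k=2: (A₁..A₂)·(A₃..A₅) → 23120+44880+40·34·34 = 114240; k=3: (A₁..A₃)·(A₄..A₅) → 40256+21760+40·32·34 = 105536; k=4: (A₁..A₄)·(A₅..A₅) → 42976+0+40·20·34 = 70176.
Best split is after A₁, i.e. k = 1.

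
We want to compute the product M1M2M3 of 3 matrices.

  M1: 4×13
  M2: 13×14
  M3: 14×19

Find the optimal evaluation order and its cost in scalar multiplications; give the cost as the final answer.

(M1(M2M3)): cost 4446.
((M1M2)M3): cost 1792.
Optimal: ((M1M2)M3) with cost 1792.

1792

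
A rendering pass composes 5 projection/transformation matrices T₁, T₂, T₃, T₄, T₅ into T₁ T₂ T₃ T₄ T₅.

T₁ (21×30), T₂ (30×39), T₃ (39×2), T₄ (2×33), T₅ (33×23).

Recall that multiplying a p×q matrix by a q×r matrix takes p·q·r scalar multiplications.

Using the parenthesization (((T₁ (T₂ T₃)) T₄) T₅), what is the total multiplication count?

(T₂ T₃): 30×39 by 39×2 → 30×2, cost 30·39·2 = 2340
(T₁ (T₂ T₃)): 21×30 by 30×2 → 21×2, cost 21·30·2 = 1260; cumulative 3600
((T₁ (T₂ T₃)) T₄): 21×2 by 2×33 → 21×33, cost 21·2·33 = 1386; cumulative 4986
(((T₁ (T₂ T₃)) T₄) T₅): 21×33 by 33×23 → 21×23, cost 21·33·23 = 15939; cumulative 20925
Total: 20925 scalar multiplications.

20925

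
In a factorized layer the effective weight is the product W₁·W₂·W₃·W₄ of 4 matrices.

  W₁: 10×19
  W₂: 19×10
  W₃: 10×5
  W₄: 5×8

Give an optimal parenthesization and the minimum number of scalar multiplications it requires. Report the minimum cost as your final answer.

2300

Adjacent pairs: W₁W₂ = 10·19·10 = 1900; W₂W₃ = 19·10·5 = 950; W₃W₄ = 10·5·8 = 400.
Length 3: W₁..W₃: k=1: 0+950+10·19·5=1900; k=2: 1900+0+10·10·5=2400 → min 1900 | W₂..W₄: k=2: 0+400+19·10·8=1920; k=3: 950+0+19·5·8=1710 → min 1710.
Length 4: W₁..W₄: k=1: 0+1710+10·19·8=3230; k=2: 1900+400+10·10·8=3100; k=3: 1900+0+10·5·8=2300 → min 2300.
Optimal parenthesization: ((W₁·(W₂·W₃))·W₄) with cost 2300.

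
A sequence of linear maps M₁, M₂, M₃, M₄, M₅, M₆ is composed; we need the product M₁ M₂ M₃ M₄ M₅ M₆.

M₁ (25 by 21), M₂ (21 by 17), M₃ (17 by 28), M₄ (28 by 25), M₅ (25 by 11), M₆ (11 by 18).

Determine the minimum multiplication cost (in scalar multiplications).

27588

Adjacent pairs: M₁M₂ = 25·21·17 = 8925; M₂M₃ = 21·17·28 = 9996; M₃M₄ = 17·28·25 = 11900; M₄M₅ = 28·25·11 = 7700; M₅M₆ = 25·11·18 = 4950.
Length 3: M₁..M₃: k=1: 0+9996+25·21·28=24696; k=2: 8925+0+25·17·28=20825 → min 20825 | M₂..M₄: k=2: 0+11900+21·17·25=20825; k=3: 9996+0+21·28·25=24696 → min 20825 | M₃..M₅: k=3: 0+7700+17·28·11=12936; k=4: 11900+0+17·25·11=16575 → min 12936 | M₄..M₆: k=4: 0+4950+28·25·18=17550; k=5: 7700+0+28·11·18=13244 → min 13244.
Length 4: M₁..M₄: k=1: 0+20825+25·21·25=33950; k=2: 8925+11900+25·17·25=31450; k=3: 20825+0+25·28·25=38325 → min 31450 | M₂..M₅: k=2: 0+12936+21·17·11=16863; k=3: 9996+7700+21·28·11=24164; k=4: 20825+0+21·25·11=26600 → min 16863 | M₃..M₆: k=3: 0+13244+17·28·18=21812; k=4: 11900+4950+17·25·18=24500; k=5: 12936+0+17·11·18=16302 → min 16302.
Length 5: M₁..M₅: k=1: 0+16863+25·21·11=22638; k=2: 8925+12936+25·17·11=26536; k=3: 20825+7700+25·28·11=36225; k=4: 31450+0+25·25·11=38325 → min 22638 | M₂..M₆: k=2: 0+16302+21·17·18=22728; k=3: 9996+13244+21·28·18=33824; k=4: 20825+4950+21·25·18=35225; k=5: 16863+0+21·11·18=21021 → min 21021.
Length 6: M₁..M₆: k=1: 0+21021+25·21·18=30471; k=2: 8925+16302+25·17·18=32877; k=3: 20825+13244+25·28·18=46669; k=4: 31450+4950+25·25·18=47650; k=5: 22638+0+25·11·18=27588 → min 27588.
Optimal order: ((M₁ (M₂ (M₃ (M₄ M₅)))) M₆) with cost 27588.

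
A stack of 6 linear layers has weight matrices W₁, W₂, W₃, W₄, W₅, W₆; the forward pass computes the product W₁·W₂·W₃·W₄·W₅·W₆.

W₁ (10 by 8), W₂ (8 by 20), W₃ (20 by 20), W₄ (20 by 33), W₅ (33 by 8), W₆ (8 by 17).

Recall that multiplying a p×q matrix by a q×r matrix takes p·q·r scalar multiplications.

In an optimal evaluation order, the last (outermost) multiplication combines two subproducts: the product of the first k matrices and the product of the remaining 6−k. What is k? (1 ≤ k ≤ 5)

5

Adjacent pairs: W₁W₂ = 10·8·20 = 1600; W₂W₃ = 8·20·20 = 3200; W₃W₄ = 20·20·33 = 13200; W₄W₅ = 20·33·8 = 5280; W₅W₆ = 33·8·17 = 4488.
Length 3: W₁..W₃: k=1: 0+3200+10·8·20=4800; k=2: 1600+0+10·20·20=5600 → min 4800 | W₂..W₄: k=2: 0+13200+8·20·33=18480; k=3: 3200+0+8·20·33=8480 → min 8480 | W₃..W₅: k=3: 0+5280+20·20·8=8480; k=4: 13200+0+20·33·8=18480 → min 8480 | W₄..W₆: k=4: 0+4488+20·33·17=15708; k=5: 5280+0+20·8·17=8000 → min 8000.
Length 4: W₁..W₄: k=1: 0+8480+10·8·33=11120; k=2: 1600+13200+10·20·33=21400; k=3: 4800+0+10·20·33=11400 → min 11120 | W₂..W₅: k=2: 0+8480+8·20·8=9760; k=3: 3200+5280+8·20·8=9760; k=4: 8480+0+8·33·8=10592 → min 9760 | W₃..W₆: k=3: 0+8000+20·20·17=14800; k=4: 13200+4488+20·33·17=28908; k=5: 8480+0+20·8·17=11200 → min 11200.
Length 5: W₁..W₅: k=1: 0+9760+10·8·8=10400; k=2: 1600+8480+10·20·8=11680; k=3: 4800+5280+10·20·8=11680; k=4: 11120+0+10·33·8=13760 → min 10400 | W₂..W₆: k=2: 0+11200+8·20·17=13920; k=3: 3200+8000+8·20·17=13920; k=4: 8480+4488+8·33·17=17456; k=5: 9760+0+8·8·17=10848 → min 10848.
Top-level splits: k=1: (W₁..W₁)·(W₂..W₆) → 0+10848+10·8·17 = 12208; k=2: (W₁..W₂)·(W₃..W₆) → 1600+11200+10·20·17 = 16200; k=3: (W₁..W₃)·(W₄..W₆) → 4800+8000+10·20·17 = 16200; k=4: (W₁..W₄)·(W₅..W₆) → 11120+4488+10·33·17 = 21218; k=5: (W₁..W₅)·(W₆..W₆) → 10400+0+10·8·17 = 11760.
Best split is after W₅, i.e. k = 5.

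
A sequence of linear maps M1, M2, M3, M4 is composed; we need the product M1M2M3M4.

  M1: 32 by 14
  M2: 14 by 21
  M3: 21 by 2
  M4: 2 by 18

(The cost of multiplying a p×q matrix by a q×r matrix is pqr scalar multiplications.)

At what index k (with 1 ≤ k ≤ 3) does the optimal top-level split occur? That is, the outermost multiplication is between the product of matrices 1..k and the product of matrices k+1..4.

Adjacent pairs: M1M2 = 32·14·21 = 9408; M2M3 = 14·21·2 = 588; M3M4 = 21·2·18 = 756.
Length 3: M1..M3: k=1: 0+588+32·14·2=1484; k=2: 9408+0+32·21·2=10752 → min 1484 | M2..M4: k=2: 0+756+14·21·18=6048; k=3: 588+0+14·2·18=1092 → min 1092.
Top-level splits: k=1: (M1..M1)·(M2..M4) → 0+1092+32·14·18 = 9156; k=2: (M1..M2)·(M3..M4) → 9408+756+32·21·18 = 22260; k=3: (M1..M3)·(M4..M4) → 1484+0+32·2·18 = 2636.
Best split is after M3, i.e. k = 3.

3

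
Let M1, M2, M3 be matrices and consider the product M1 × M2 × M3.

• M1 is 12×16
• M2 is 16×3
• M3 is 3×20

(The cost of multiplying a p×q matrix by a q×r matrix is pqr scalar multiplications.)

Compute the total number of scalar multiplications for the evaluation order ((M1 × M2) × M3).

(M1 × M2): 12×16 by 16×3 → 12×3, cost 12·16·3 = 576
((M1 × M2) × M3): 12×3 by 3×20 → 12×20, cost 12·3·20 = 720; cumulative 1296
Total: 1296 scalar multiplications.

1296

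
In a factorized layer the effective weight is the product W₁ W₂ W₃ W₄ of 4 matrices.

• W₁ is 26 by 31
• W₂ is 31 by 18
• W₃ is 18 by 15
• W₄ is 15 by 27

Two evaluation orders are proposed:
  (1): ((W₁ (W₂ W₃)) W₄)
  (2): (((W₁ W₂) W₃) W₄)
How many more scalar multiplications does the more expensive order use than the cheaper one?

Order (1) = ((W₁ (W₂ W₃)) W₄): (W₂ W₃): 31×18 by 18×15 → 31×15, cost 31·18·15 = 8370; (W₁ (W₂ W₃)): 26×31 by 31×15 → 26×15, cost 26·31·15 = 12090; cumulative 20460; ((W₁ (W₂ W₃)) W₄): 26×15 by 15×27 → 26×27, cost 26·15·27 = 10530; cumulative 30990. Total 30990.
Order (2) = (((W₁ W₂) W₃) W₄): (W₁ W₂): 26×31 by 31×18 → 26×18, cost 26·31·18 = 14508; ((W₁ W₂) W₃): 26×18 by 18×15 → 26×15, cost 26·18·15 = 7020; cumulative 21528; (((W₁ W₂) W₃) W₄): 26×15 by 15×27 → 26×27, cost 26·15·27 = 10530; cumulative 32058. Total 32058.
Difference: |30990 − 32058| = 1068.

1068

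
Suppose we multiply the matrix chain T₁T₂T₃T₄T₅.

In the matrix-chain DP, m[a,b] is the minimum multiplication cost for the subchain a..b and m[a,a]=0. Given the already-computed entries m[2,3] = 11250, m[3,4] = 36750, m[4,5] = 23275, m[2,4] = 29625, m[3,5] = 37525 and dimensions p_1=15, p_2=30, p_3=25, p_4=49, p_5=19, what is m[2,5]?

41650

m[2,5] = min over k∈[2,4] of m[2,k]+m[k+1,5]+p_{1}·p_k·p_{5}.
k=2: 0 + 37525 + 15·30·19 = 46075; k=3: 11250 + 23275 + 15·25·19 = 41650; k=4: 29625 + 0 + 15·49·19 = 43590.
Minimum: 41650 at k=3.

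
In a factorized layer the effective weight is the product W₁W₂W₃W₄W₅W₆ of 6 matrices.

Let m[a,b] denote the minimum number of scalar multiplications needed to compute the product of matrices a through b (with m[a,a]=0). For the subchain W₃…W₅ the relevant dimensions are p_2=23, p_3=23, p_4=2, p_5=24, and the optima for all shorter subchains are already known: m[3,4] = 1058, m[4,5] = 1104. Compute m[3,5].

m[3,5] = min over k∈[3,4] of m[3,k]+m[k+1,5]+p_{2}·p_k·p_{5}.
k=3: 0 + 1104 + 23·23·24 = 13800; k=4: 1058 + 0 + 23·2·24 = 2162.
Minimum: 2162 at k=4.

2162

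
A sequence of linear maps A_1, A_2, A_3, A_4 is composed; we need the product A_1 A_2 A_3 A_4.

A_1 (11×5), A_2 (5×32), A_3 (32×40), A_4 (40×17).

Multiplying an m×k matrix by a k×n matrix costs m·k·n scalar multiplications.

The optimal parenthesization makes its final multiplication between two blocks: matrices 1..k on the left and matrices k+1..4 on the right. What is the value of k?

1

Adjacent pairs: A_1A_2 = 11·5·32 = 1760; A_2A_3 = 5·32·40 = 6400; A_3A_4 = 32·40·17 = 21760.
Length 3: A_1..A_3: k=1: 0+6400+11·5·40=8600; k=2: 1760+0+11·32·40=15840 → min 8600 | A_2..A_4: k=2: 0+21760+5·32·17=24480; k=3: 6400+0+5·40·17=9800 → min 9800.
Top-level splits: k=1: (A_1..A_1)·(A_2..A_4) → 0+9800+11·5·17 = 10735; k=2: (A_1..A_2)·(A_3..A_4) → 1760+21760+11·32·17 = 29504; k=3: (A_1..A_3)·(A_4..A_4) → 8600+0+11·40·17 = 16080.
Best split is after A_1, i.e. k = 1.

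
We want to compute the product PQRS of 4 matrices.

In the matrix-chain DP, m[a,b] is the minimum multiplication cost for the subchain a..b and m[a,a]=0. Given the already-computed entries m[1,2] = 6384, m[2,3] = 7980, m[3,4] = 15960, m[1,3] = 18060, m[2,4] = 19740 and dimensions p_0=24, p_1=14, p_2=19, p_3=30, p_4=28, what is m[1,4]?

29148

m[1,4] = min over k∈[1,3] of m[1,k]+m[k+1,4]+p_{0}·p_k·p_{4}.
k=1: 0 + 19740 + 24·14·28 = 29148; k=2: 6384 + 15960 + 24·19·28 = 35112; k=3: 18060 + 0 + 24·30·28 = 38220.
Minimum: 29148 at k=1.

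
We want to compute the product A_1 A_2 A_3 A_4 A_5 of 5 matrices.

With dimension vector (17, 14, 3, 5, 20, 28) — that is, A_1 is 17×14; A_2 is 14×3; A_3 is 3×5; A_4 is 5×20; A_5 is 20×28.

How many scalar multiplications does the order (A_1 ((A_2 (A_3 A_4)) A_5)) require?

(A_3 A_4): 3×5 by 5×20 → 3×20, cost 3·5·20 = 300
(A_2 (A_3 A_4)): 14×3 by 3×20 → 14×20, cost 14·3·20 = 840; cumulative 1140
((A_2 (A_3 A_4)) A_5): 14×20 by 20×28 → 14×28, cost 14·20·28 = 7840; cumulative 8980
(A_1 ((A_2 (A_3 A_4)) A_5)): 17×14 by 14×28 → 17×28, cost 17·14·28 = 6664; cumulative 15644
Total: 15644 scalar multiplications.

15644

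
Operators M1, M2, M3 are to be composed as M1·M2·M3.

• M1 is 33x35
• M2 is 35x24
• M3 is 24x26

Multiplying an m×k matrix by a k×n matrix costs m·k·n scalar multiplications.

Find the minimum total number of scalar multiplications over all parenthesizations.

48312

Order (M1·(M2·M3)): (M2·M3): 35×24 by 24×26 → 35×26, cost 35·24·26 = 21840; (M1·(M2·M3)): 33×35 by 35×26 → 33×26, cost 33·35·26 = 30030; cumulative 51870. Total 51870.
Order ((M1·M2)·M3): (M1·M2): 33×35 by 35×24 → 33×24, cost 33·35·24 = 27720; ((M1·M2)·M3): 33×24 by 24×26 → 33×26, cost 33·24·26 = 20592; cumulative 48312. Total 48312.
Minimum: 48312.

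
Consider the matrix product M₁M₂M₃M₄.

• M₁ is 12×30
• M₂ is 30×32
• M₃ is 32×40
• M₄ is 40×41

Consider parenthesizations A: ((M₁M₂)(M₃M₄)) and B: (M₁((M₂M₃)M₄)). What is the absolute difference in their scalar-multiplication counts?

Order A = ((M₁M₂)(M₃M₄)): (M₁M₂): 12×30 by 30×32 → 12×32, cost 12·30·32 = 11520; (M₃M₄): 32×40 by 40×41 → 32×41, cost 32·40·41 = 52480; ((M₁M₂)(M₃M₄)): 12×32 by 32×41 → 12×41, cost 12·32·41 = 15744; cumulative 79744. Total 79744.
Order B = (M₁((M₂M₃)M₄)): (M₂M₃): 30×32 by 32×40 → 30×40, cost 30·32·40 = 38400; ((M₂M₃)M₄): 30×40 by 40×41 → 30×41, cost 30·40·41 = 49200; cumulative 87600; (M₁((M₂M₃)M₄)): 12×30 by 30×41 → 12×41, cost 12·30·41 = 14760; cumulative 102360. Total 102360.
Difference: |79744 − 102360| = 22616.

22616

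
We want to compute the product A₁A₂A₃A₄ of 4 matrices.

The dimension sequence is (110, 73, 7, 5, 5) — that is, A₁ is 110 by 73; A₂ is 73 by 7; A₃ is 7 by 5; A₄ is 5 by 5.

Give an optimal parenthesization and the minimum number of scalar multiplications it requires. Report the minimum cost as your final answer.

Adjacent pairs: A₁A₂ = 110·73·7 = 56210; A₂A₃ = 73·7·5 = 2555; A₃A₄ = 7·5·5 = 175.
Length 3: A₁..A₃: k=1: 0+2555+110·73·5=42705; k=2: 56210+0+110·7·5=60060 → min 42705 | A₂..A₄: k=2: 0+175+73·7·5=2730; k=3: 2555+0+73·5·5=4380 → min 2730.
Length 4: A₁..A₄: k=1: 0+2730+110·73·5=42880; k=2: 56210+175+110·7·5=60235; k=3: 42705+0+110·5·5=45455 → min 42880.
Optimal parenthesization: (A₁(A₂(A₃A₄))) with cost 42880.

42880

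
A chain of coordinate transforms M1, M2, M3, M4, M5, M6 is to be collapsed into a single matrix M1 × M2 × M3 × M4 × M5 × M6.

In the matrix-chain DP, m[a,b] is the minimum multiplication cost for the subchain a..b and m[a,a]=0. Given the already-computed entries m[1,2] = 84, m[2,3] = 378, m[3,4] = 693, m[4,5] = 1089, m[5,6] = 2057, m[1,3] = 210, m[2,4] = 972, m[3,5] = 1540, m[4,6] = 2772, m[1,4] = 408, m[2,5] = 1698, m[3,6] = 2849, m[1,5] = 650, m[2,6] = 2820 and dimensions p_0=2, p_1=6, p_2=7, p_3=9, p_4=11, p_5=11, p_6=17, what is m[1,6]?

m[1,6] = min over k∈[1,5] of m[1,k]+m[k+1,6]+p_{0}·p_k·p_{6}.
k=1: 0 + 2820 + 2·6·17 = 3024; k=2: 84 + 2849 + 2·7·17 = 3171; k=3: 210 + 2772 + 2·9·17 = 3288; k=4: 408 + 2057 + 2·11·17 = 2839; k=5: 650 + 0 + 2·11·17 = 1024.
Minimum: 1024 at k=5.

1024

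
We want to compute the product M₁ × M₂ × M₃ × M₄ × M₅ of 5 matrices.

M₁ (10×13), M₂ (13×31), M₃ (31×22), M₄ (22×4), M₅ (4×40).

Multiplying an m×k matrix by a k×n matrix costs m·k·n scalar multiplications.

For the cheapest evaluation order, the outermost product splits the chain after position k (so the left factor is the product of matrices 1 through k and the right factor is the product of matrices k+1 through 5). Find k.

4

Adjacent pairs: M₁M₂ = 10·13·31 = 4030; M₂M₃ = 13·31·22 = 8866; M₃M₄ = 31·22·4 = 2728; M₄M₅ = 22·4·40 = 3520.
Length 3: M₁..M₃: k=1: 0+8866+10·13·22=11726; k=2: 4030+0+10·31·22=10850 → min 10850 | M₂..M₄: k=2: 0+2728+13·31·4=4340; k=3: 8866+0+13·22·4=10010 → min 4340 | M₃..M₅: k=3: 0+3520+31·22·40=30800; k=4: 2728+0+31·4·40=7688 → min 7688.
Length 4: M₁..M₄: k=1: 0+4340+10·13·4=4860; k=2: 4030+2728+10·31·4=7998; k=3: 10850+0+10·22·4=11730 → min 4860 | M₂..M₅: k=2: 0+7688+13·31·40=23808; k=3: 8866+3520+13·22·40=23826; k=4: 4340+0+13·4·40=6420 → min 6420.
Top-level splits: k=1: (M₁..M₁)·(M₂..M₅) → 0+6420+10·13·40 = 11620; k=2: (M₁..M₂)·(M₃..M₅) → 4030+7688+10·31·40 = 24118; k=3: (M₁..M₃)·(M₄..M₅) → 10850+3520+10·22·40 = 23170; k=4: (M₁..M₄)·(M₅..M₅) → 4860+0+10·4·40 = 6460.
Best split is after M₄, i.e. k = 4.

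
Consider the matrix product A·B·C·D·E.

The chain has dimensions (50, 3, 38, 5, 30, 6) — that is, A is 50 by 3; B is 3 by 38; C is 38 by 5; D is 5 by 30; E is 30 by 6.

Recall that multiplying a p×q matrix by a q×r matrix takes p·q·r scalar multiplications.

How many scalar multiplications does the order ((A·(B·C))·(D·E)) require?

(B·C): 3×38 by 38×5 → 3×5, cost 3·38·5 = 570
(A·(B·C)): 50×3 by 3×5 → 50×5, cost 50·3·5 = 750; cumulative 1320
(D·E): 5×30 by 30×6 → 5×6, cost 5·30·6 = 900
((A·(B·C))·(D·E)): 50×5 by 5×6 → 50×6, cost 50·5·6 = 1500; cumulative 3720
Total: 3720 scalar multiplications.

3720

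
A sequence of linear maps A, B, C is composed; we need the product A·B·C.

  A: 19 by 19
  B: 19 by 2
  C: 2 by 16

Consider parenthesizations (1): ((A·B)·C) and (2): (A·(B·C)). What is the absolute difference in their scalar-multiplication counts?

5054

Order (1) = ((A·B)·C): (A·B): 19×19 by 19×2 → 19×2, cost 19·19·2 = 722; ((A·B)·C): 19×2 by 2×16 → 19×16, cost 19·2·16 = 608; cumulative 1330. Total 1330.
Order (2) = (A·(B·C)): (B·C): 19×2 by 2×16 → 19×16, cost 19·2·16 = 608; (A·(B·C)): 19×19 by 19×16 → 19×16, cost 19·19·16 = 5776; cumulative 6384. Total 6384.
Difference: |1330 − 6384| = 5054.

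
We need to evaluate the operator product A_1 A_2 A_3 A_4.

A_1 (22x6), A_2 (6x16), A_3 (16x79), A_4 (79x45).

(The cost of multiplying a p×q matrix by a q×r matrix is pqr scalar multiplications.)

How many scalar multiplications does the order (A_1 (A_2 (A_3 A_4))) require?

(A_3 A_4): 16×79 by 79×45 → 16×45, cost 16·79·45 = 56880
(A_2 (A_3 A_4)): 6×16 by 16×45 → 6×45, cost 6·16·45 = 4320; cumulative 61200
(A_1 (A_2 (A_3 A_4))): 22×6 by 6×45 → 22×45, cost 22·6·45 = 5940; cumulative 67140
Total: 67140 scalar multiplications.

67140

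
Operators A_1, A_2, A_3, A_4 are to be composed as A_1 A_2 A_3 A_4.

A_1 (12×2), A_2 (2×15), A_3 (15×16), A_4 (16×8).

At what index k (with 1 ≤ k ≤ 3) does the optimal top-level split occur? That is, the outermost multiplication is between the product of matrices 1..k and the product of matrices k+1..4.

Adjacent pairs: A_1A_2 = 12·2·15 = 360; A_2A_3 = 2·15·16 = 480; A_3A_4 = 15·16·8 = 1920.
Length 3: A_1..A_3: k=1: 0+480+12·2·16=864; k=2: 360+0+12·15·16=3240 → min 864 | A_2..A_4: k=2: 0+1920+2·15·8=2160; k=3: 480+0+2·16·8=736 → min 736.
Top-level splits: k=1: (A_1..A_1)·(A_2..A_4) → 0+736+12·2·8 = 928; k=2: (A_1..A_2)·(A_3..A_4) → 360+1920+12·15·8 = 3720; k=3: (A_1..A_3)·(A_4..A_4) → 864+0+12·16·8 = 2400.
Best split is after A_1, i.e. k = 1.

1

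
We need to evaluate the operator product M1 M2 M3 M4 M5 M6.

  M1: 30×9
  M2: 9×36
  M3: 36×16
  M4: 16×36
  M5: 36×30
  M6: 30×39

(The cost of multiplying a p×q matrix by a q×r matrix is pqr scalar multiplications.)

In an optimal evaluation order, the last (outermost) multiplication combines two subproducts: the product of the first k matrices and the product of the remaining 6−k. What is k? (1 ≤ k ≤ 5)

1

Adjacent pairs: M1M2 = 30·9·36 = 9720; M2M3 = 9·36·16 = 5184; M3M4 = 36·16·36 = 20736; M4M5 = 16·36·30 = 17280; M5M6 = 36·30·39 = 42120.
Length 3: M1..M3: k=1: 0+5184+30·9·16=9504; k=2: 9720+0+30·36·16=27000 → min 9504 | M2..M4: k=2: 0+20736+9·36·36=32400; k=3: 5184+0+9·16·36=10368 → min 10368 | M3..M5: k=3: 0+17280+36·16·30=34560; k=4: 20736+0+36·36·30=59616 → min 34560 | M4..M6: k=4: 0+42120+16·36·39=64584; k=5: 17280+0+16·30·39=36000 → min 36000.
Length 4: M1..M4: k=1: 0+10368+30·9·36=20088; k=2: 9720+20736+30·36·36=69336; k=3: 9504+0+30·16·36=26784 → min 20088 | M2..M5: k=2: 0+34560+9·36·30=44280; k=3: 5184+17280+9·16·30=26784; k=4: 10368+0+9·36·30=20088 → min 20088 | M3..M6: k=3: 0+36000+36·16·39=58464; k=4: 20736+42120+36·36·39=113400; k=5: 34560+0+36·30·39=76680 → min 58464.
Length 5: M1..M5: k=1: 0+20088+30·9·30=28188; k=2: 9720+34560+30·36·30=76680; k=3: 9504+17280+30·16·30=41184; k=4: 20088+0+30·36·30=52488 → min 28188 | M2..M6: k=2: 0+58464+9·36·39=71100; k=3: 5184+36000+9·16·39=46800; k=4: 10368+42120+9·36·39=65124; k=5: 20088+0+9·30·39=30618 → min 30618.
Top-level splits: k=1: (M1..M1)·(M2..M6) → 0+30618+30·9·39 = 41148; k=2: (M1..M2)·(M3..M6) → 9720+58464+30·36·39 = 110304; k=3: (M1..M3)·(M4..M6) → 9504+36000+30·16·39 = 64224; k=4: (M1..M4)·(M5..M6) → 20088+42120+30·36·39 = 104328; k=5: (M1..M5)·(M6..M6) → 28188+0+30·30·39 = 63288.
Best split is after M1, i.e. k = 1.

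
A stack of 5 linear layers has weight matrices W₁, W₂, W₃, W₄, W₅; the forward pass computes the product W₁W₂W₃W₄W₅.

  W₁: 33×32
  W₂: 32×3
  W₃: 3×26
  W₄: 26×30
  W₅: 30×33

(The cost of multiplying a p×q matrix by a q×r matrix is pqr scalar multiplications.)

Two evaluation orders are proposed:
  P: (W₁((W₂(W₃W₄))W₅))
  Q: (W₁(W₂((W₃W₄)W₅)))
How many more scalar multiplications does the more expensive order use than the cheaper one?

Order P = (W₁((W₂(W₃W₄))W₅)): (W₃W₄): 3×26 by 26×30 → 3×30, cost 3·26·30 = 2340; (W₂(W₃W₄)): 32×3 by 3×30 → 32×30, cost 32·3·30 = 2880; cumulative 5220; ((W₂(W₃W₄))W₅): 32×30 by 30×33 → 32×33, cost 32·30·33 = 31680; cumulative 36900; (W₁((W₂(W₃W₄))W₅)): 33×32 by 32×33 → 33×33, cost 33·32·33 = 34848; cumulative 71748. Total 71748.
Order Q = (W₁(W₂((W₃W₄)W₅))): (W₃W₄): 3×26 by 26×30 → 3×30, cost 3·26·30 = 2340; ((W₃W₄)W₅): 3×30 by 30×33 → 3×33, cost 3·30·33 = 2970; cumulative 5310; (W₂((W₃W₄)W₅)): 32×3 by 3×33 → 32×33, cost 32·3·33 = 3168; cumulative 8478; (W₁(W₂((W₃W₄)W₅))): 33×32 by 32×33 → 33×33, cost 33·32·33 = 34848; cumulative 43326. Total 43326.
Difference: |71748 − 43326| = 28422.

28422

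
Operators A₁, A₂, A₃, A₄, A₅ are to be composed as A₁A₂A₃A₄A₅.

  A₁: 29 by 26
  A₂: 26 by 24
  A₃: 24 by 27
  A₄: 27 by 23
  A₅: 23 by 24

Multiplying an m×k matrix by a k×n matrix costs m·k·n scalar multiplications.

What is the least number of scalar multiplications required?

61224

Adjacent pairs: A₁A₂ = 29·26·24 = 18096; A₂A₃ = 26·24·27 = 16848; A₃A₄ = 24·27·23 = 14904; A₄A₅ = 27·23·24 = 14904.
Length 3: A₁..A₃: k=1: 0+16848+29·26·27=37206; k=2: 18096+0+29·24·27=36888 → min 36888 | A₂..A₄: k=2: 0+14904+26·24·23=29256; k=3: 16848+0+26·27·23=32994 → min 29256 | A₃..A₅: k=3: 0+14904+24·27·24=30456; k=4: 14904+0+24·23·24=28152 → min 28152.
Length 4: A₁..A₄: k=1: 0+29256+29·26·23=46598; k=2: 18096+14904+29·24·23=49008; k=3: 36888+0+29·27·23=54897 → min 46598 | A₂..A₅: k=2: 0+28152+26·24·24=43128; k=3: 16848+14904+26·27·24=48600; k=4: 29256+0+26·23·24=43608 → min 43128.
Length 5: A₁..A₅: k=1: 0+43128+29·26·24=61224; k=2: 18096+28152+29·24·24=62952; k=3: 36888+14904+29·27·24=70584; k=4: 46598+0+29·23·24=62606 → min 61224.
Optimal order: (A₁(A₂((A₃A₄)A₅))) with cost 61224.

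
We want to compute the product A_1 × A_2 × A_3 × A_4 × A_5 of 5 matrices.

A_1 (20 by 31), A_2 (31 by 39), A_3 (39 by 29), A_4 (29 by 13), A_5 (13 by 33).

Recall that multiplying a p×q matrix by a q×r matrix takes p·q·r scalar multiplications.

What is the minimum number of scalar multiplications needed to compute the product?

Adjacent pairs: A_1A_2 = 20·31·39 = 24180; A_2A_3 = 31·39·29 = 35061; A_3A_4 = 39·29·13 = 14703; A_4A_5 = 29·13·33 = 12441.
Length 3: A_1..A_3: k=1: 0+35061+20·31·29=53041; k=2: 24180+0+20·39·29=46800 → min 46800 | A_2..A_4: k=2: 0+14703+31·39·13=30420; k=3: 35061+0+31·29·13=46748 → min 30420 | A_3..A_5: k=3: 0+12441+39·29·33=49764; k=4: 14703+0+39·13·33=31434 → min 31434.
Length 4: A_1..A_4: k=1: 0+30420+20·31·13=38480; k=2: 24180+14703+20·39·13=49023; k=3: 46800+0+20·29·13=54340 → min 38480 | A_2..A_5: k=2: 0+31434+31·39·33=71331; k=3: 35061+12441+31·29·33=77169; k=4: 30420+0+31·13·33=43719 → min 43719.
Length 5: A_1..A_5: k=1: 0+43719+20·31·33=64179; k=2: 24180+31434+20·39·33=81354; k=3: 46800+12441+20·29·33=78381; k=4: 38480+0+20·13·33=47060 → min 47060.
Optimal order: ((A_1 × (A_2 × (A_3 × A_4))) × A_5) with cost 47060.

47060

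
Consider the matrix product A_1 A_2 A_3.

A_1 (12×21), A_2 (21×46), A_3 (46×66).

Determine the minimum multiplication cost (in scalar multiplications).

Order (A_1 (A_2 A_3)): (A_2 A_3): 21×46 by 46×66 → 21×66, cost 21·46·66 = 63756; (A_1 (A_2 A_3)): 12×21 by 21×66 → 12×66, cost 12·21·66 = 16632; cumulative 80388. Total 80388.
Order ((A_1 A_2) A_3): (A_1 A_2): 12×21 by 21×46 → 12×46, cost 12·21·46 = 11592; ((A_1 A_2) A_3): 12×46 by 46×66 → 12×66, cost 12·46·66 = 36432; cumulative 48024. Total 48024.
Minimum: 48024.

48024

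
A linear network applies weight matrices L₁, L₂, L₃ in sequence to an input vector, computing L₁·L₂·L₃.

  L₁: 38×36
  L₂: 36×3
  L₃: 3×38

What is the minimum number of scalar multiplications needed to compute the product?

8436

Order (L₁·(L₂·L₃)): (L₂·L₃): 36×3 by 3×38 → 36×38, cost 36·3·38 = 4104; (L₁·(L₂·L₃)): 38×36 by 36×38 → 38×38, cost 38·36·38 = 51984; cumulative 56088. Total 56088.
Order ((L₁·L₂)·L₃): (L₁·L₂): 38×36 by 36×3 → 38×3, cost 38·36·3 = 4104; ((L₁·L₂)·L₃): 38×3 by 3×38 → 38×38, cost 38·3·38 = 4332; cumulative 8436. Total 8436.
Minimum: 8436.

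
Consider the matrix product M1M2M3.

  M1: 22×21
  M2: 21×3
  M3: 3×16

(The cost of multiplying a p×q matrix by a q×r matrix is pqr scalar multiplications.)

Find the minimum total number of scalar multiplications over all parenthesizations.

Order (M1(M2M3)): (M2M3): 21×3 by 3×16 → 21×16, cost 21·3·16 = 1008; (M1(M2M3)): 22×21 by 21×16 → 22×16, cost 22·21·16 = 7392; cumulative 8400. Total 8400.
Order ((M1M2)M3): (M1M2): 22×21 by 21×3 → 22×3, cost 22·21·3 = 1386; ((M1M2)M3): 22×3 by 3×16 → 22×16, cost 22·3·16 = 1056; cumulative 2442. Total 2442.
Minimum: 2442.

2442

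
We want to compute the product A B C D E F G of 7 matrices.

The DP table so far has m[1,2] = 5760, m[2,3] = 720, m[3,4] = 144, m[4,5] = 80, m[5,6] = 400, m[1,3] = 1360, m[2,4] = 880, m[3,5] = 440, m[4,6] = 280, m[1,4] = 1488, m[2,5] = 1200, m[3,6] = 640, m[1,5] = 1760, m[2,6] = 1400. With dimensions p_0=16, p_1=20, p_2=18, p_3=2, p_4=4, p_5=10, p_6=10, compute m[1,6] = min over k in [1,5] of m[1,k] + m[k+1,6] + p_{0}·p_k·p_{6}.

1960

m[1,6] = min over k∈[1,5] of m[1,k]+m[k+1,6]+p_{0}·p_k·p_{6}.
k=1: 0 + 1400 + 16·20·10 = 4600; k=2: 5760 + 640 + 16·18·10 = 9280; k=3: 1360 + 280 + 16·2·10 = 1960; k=4: 1488 + 400 + 16·4·10 = 2528; k=5: 1760 + 0 + 16·10·10 = 3360.
Minimum: 1960 at k=3.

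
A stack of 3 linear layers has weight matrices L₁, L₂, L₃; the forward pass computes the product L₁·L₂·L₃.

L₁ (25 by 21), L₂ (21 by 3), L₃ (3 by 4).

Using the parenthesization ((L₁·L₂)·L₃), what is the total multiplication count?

1875

(L₁·L₂): 25×21 by 21×3 → 25×3, cost 25·21·3 = 1575
((L₁·L₂)·L₃): 25×3 by 3×4 → 25×4, cost 25·3·4 = 300; cumulative 1875
Total: 1875 scalar multiplications.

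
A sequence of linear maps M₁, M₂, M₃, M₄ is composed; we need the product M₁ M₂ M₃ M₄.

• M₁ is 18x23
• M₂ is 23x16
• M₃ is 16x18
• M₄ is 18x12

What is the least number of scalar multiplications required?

12840

Adjacent pairs: M₁M₂ = 18·23·16 = 6624; M₂M₃ = 23·16·18 = 6624; M₃M₄ = 16·18·12 = 3456.
Length 3: M₁..M₃: k=1: 0+6624+18·23·18=14076; k=2: 6624+0+18·16·18=11808 → min 11808 | M₂..M₄: k=2: 0+3456+23·16·12=7872; k=3: 6624+0+23·18·12=11592 → min 7872.
Length 4: M₁..M₄: k=1: 0+7872+18·23·12=12840; k=2: 6624+3456+18·16·12=13536; k=3: 11808+0+18·18·12=15696 → min 12840.
Optimal order: (M₁ (M₂ (M₃ M₄))) with cost 12840.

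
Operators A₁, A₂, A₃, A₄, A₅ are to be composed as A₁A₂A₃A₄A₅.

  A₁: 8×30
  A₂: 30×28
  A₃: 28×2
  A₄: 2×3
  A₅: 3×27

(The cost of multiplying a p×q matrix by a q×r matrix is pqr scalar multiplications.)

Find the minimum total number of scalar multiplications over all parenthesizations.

2754

Adjacent pairs: A₁A₂ = 8·30·28 = 6720; A₂A₃ = 30·28·2 = 1680; A₃A₄ = 28·2·3 = 168; A₄A₅ = 2·3·27 = 162.
Length 3: A₁..A₃: k=1: 0+1680+8·30·2=2160; k=2: 6720+0+8·28·2=7168 → min 2160 | A₂..A₄: k=2: 0+168+30·28·3=2688; k=3: 1680+0+30·2·3=1860 → min 1860 | A₃..A₅: k=3: 0+162+28·2·27=1674; k=4: 168+0+28·3·27=2436 → min 1674.
Length 4: A₁..A₄: k=1: 0+1860+8·30·3=2580; k=2: 6720+168+8·28·3=7560; k=3: 2160+0+8·2·3=2208 → min 2208 | A₂..A₅: k=2: 0+1674+30·28·27=24354; k=3: 1680+162+30·2·27=3462; k=4: 1860+0+30·3·27=4290 → min 3462.
Length 5: A₁..A₅: k=1: 0+3462+8·30·27=9942; k=2: 6720+1674+8·28·27=14442; k=3: 2160+162+8·2·27=2754; k=4: 2208+0+8·3·27=2856 → min 2754.
Optimal order: ((A₁(A₂A₃))(A₄A₅)) with cost 2754.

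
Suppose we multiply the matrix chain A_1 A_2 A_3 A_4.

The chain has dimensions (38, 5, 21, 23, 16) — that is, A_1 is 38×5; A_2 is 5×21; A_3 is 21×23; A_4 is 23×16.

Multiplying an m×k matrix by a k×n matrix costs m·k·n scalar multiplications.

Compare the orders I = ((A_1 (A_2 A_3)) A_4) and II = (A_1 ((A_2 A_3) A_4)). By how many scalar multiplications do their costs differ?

Order I = ((A_1 (A_2 A_3)) A_4): (A_2 A_3): 5×21 by 21×23 → 5×23, cost 5·21·23 = 2415; (A_1 (A_2 A_3)): 38×5 by 5×23 → 38×23, cost 38·5·23 = 4370; cumulative 6785; ((A_1 (A_2 A_3)) A_4): 38×23 by 23×16 → 38×16, cost 38·23·16 = 13984; cumulative 20769. Total 20769.
Order II = (A_1 ((A_2 A_3) A_4)): (A_2 A_3): 5×21 by 21×23 → 5×23, cost 5·21·23 = 2415; ((A_2 A_3) A_4): 5×23 by 23×16 → 5×16, cost 5·23·16 = 1840; cumulative 4255; (A_1 ((A_2 A_3) A_4)): 38×5 by 5×16 → 38×16, cost 38·5·16 = 3040; cumulative 7295. Total 7295.
Difference: |20769 − 7295| = 13474.

13474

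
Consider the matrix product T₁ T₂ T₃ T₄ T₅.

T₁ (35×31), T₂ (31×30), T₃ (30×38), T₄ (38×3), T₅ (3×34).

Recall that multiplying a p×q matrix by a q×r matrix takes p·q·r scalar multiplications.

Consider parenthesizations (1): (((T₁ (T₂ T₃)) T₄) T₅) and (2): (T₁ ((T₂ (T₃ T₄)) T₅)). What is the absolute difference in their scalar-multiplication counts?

37868

Order (1) = (((T₁ (T₂ T₃)) T₄) T₅): (T₂ T₃): 31×30 by 30×38 → 31×38, cost 31·30·38 = 35340; (T₁ (T₂ T₃)): 35×31 by 31×38 → 35×38, cost 35·31·38 = 41230; cumulative 76570; ((T₁ (T₂ T₃)) T₄): 35×38 by 38×3 → 35×3, cost 35·38·3 = 3990; cumulative 80560; (((T₁ (T₂ T₃)) T₄) T₅): 35×3 by 3×34 → 35×34, cost 35·3·34 = 3570; cumulative 84130. Total 84130.
Order (2) = (T₁ ((T₂ (T₃ T₄)) T₅)): (T₃ T₄): 30×38 by 38×3 → 30×3, cost 30·38·3 = 3420; (T₂ (T₃ T₄)): 31×30 by 30×3 → 31×3, cost 31·30·3 = 2790; cumulative 6210; ((T₂ (T₃ T₄)) T₅): 31×3 by 3×34 → 31×34, cost 31·3·34 = 3162; cumulative 9372; (T₁ ((T₂ (T₃ T₄)) T₅)): 35×31 by 31×34 → 35×34, cost 35·31·34 = 36890; cumulative 46262. Total 46262.
Difference: |84130 − 46262| = 37868.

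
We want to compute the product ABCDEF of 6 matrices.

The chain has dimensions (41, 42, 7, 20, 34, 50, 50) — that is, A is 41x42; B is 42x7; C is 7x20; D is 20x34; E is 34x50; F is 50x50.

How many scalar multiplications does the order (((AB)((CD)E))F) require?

(AB): 41×42 by 42×7 → 41×7, cost 41·42·7 = 12054
(CD): 7×20 by 20×34 → 7×34, cost 7·20·34 = 4760
((CD)E): 7×34 by 34×50 → 7×50, cost 7·34·50 = 11900; cumulative 16660
((AB)((CD)E)): 41×7 by 7×50 → 41×50, cost 41·7·50 = 14350; cumulative 43064
(((AB)((CD)E))F): 41×50 by 50×50 → 41×50, cost 41·50·50 = 102500; cumulative 145564
Total: 145564 scalar multiplications.

145564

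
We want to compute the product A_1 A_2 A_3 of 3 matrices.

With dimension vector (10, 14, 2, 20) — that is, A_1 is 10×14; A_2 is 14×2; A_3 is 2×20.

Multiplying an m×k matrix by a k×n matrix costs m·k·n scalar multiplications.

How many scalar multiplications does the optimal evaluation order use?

Order (A_1 (A_2 A_3)): (A_2 A_3): 14×2 by 2×20 → 14×20, cost 14·2·20 = 560; (A_1 (A_2 A_3)): 10×14 by 14×20 → 10×20, cost 10·14·20 = 2800; cumulative 3360. Total 3360.
Order ((A_1 A_2) A_3): (A_1 A_2): 10×14 by 14×2 → 10×2, cost 10·14·2 = 280; ((A_1 A_2) A_3): 10×2 by 2×20 → 10×20, cost 10·2·20 = 400; cumulative 680. Total 680.
Minimum: 680.

680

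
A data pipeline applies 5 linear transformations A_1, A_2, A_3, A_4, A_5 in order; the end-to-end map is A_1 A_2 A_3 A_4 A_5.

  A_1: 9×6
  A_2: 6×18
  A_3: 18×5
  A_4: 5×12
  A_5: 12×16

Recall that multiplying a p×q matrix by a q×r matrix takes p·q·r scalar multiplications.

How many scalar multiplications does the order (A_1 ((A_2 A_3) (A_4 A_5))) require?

(A_2 A_3): 6×18 by 18×5 → 6×5, cost 6·18·5 = 540
(A_4 A_5): 5×12 by 12×16 → 5×16, cost 5·12·16 = 960
((A_2 A_3) (A_4 A_5)): 6×5 by 5×16 → 6×16, cost 6·5·16 = 480; cumulative 1980
(A_1 ((A_2 A_3) (A_4 A_5))): 9×6 by 6×16 → 9×16, cost 9·6·16 = 864; cumulative 2844
Total: 2844 scalar multiplications.

2844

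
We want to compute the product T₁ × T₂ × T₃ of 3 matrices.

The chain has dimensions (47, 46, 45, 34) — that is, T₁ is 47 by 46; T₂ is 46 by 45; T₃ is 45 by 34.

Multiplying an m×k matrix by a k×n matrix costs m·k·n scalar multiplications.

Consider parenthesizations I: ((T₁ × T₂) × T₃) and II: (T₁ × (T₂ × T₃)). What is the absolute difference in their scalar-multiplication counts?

25312

Order I = ((T₁ × T₂) × T₃): (T₁ × T₂): 47×46 by 46×45 → 47×45, cost 47·46·45 = 97290; ((T₁ × T₂) × T₃): 47×45 by 45×34 → 47×34, cost 47·45·34 = 71910; cumulative 169200. Total 169200.
Order II = (T₁ × (T₂ × T₃)): (T₂ × T₃): 46×45 by 45×34 → 46×34, cost 46·45·34 = 70380; (T₁ × (T₂ × T₃)): 47×46 by 46×34 → 47×34, cost 47·46·34 = 73508; cumulative 143888. Total 143888.
Difference: |169200 − 143888| = 25312.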